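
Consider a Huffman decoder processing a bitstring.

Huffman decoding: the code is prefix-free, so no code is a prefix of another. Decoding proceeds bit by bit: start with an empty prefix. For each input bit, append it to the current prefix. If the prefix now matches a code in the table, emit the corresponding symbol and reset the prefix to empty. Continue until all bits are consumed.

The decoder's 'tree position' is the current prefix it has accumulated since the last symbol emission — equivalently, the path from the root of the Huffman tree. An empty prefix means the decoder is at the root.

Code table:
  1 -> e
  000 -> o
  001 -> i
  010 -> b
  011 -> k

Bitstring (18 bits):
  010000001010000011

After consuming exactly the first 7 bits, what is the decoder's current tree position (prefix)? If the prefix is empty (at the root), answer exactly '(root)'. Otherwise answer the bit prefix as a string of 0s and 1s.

Answer: 0

Derivation:
Bit 0: prefix='0' (no match yet)
Bit 1: prefix='01' (no match yet)
Bit 2: prefix='010' -> emit 'b', reset
Bit 3: prefix='0' (no match yet)
Bit 4: prefix='00' (no match yet)
Bit 5: prefix='000' -> emit 'o', reset
Bit 6: prefix='0' (no match yet)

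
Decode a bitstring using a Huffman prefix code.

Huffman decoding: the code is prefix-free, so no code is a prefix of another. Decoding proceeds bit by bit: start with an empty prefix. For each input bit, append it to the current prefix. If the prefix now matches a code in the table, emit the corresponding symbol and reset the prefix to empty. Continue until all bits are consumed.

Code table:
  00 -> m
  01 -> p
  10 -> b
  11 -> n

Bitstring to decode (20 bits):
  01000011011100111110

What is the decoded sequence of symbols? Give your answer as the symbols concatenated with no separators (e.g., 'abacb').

Bit 0: prefix='0' (no match yet)
Bit 1: prefix='01' -> emit 'p', reset
Bit 2: prefix='0' (no match yet)
Bit 3: prefix='00' -> emit 'm', reset
Bit 4: prefix='0' (no match yet)
Bit 5: prefix='00' -> emit 'm', reset
Bit 6: prefix='1' (no match yet)
Bit 7: prefix='11' -> emit 'n', reset
Bit 8: prefix='0' (no match yet)
Bit 9: prefix='01' -> emit 'p', reset
Bit 10: prefix='1' (no match yet)
Bit 11: prefix='11' -> emit 'n', reset
Bit 12: prefix='0' (no match yet)
Bit 13: prefix='00' -> emit 'm', reset
Bit 14: prefix='1' (no match yet)
Bit 15: prefix='11' -> emit 'n', reset
Bit 16: prefix='1' (no match yet)
Bit 17: prefix='11' -> emit 'n', reset
Bit 18: prefix='1' (no match yet)
Bit 19: prefix='10' -> emit 'b', reset

Answer: pmmnpnmnnb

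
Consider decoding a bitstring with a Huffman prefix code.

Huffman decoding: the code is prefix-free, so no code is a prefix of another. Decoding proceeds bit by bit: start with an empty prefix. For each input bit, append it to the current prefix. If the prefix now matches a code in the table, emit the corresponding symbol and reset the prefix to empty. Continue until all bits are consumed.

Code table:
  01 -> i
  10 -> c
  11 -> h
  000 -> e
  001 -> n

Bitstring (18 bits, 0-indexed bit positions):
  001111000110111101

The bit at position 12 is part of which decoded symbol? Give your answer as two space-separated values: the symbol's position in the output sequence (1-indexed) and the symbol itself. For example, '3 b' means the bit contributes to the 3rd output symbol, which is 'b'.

Bit 0: prefix='0' (no match yet)
Bit 1: prefix='00' (no match yet)
Bit 2: prefix='001' -> emit 'n', reset
Bit 3: prefix='1' (no match yet)
Bit 4: prefix='11' -> emit 'h', reset
Bit 5: prefix='1' (no match yet)
Bit 6: prefix='10' -> emit 'c', reset
Bit 7: prefix='0' (no match yet)
Bit 8: prefix='00' (no match yet)
Bit 9: prefix='001' -> emit 'n', reset
Bit 10: prefix='1' (no match yet)
Bit 11: prefix='10' -> emit 'c', reset
Bit 12: prefix='1' (no match yet)
Bit 13: prefix='11' -> emit 'h', reset
Bit 14: prefix='1' (no match yet)
Bit 15: prefix='11' -> emit 'h', reset
Bit 16: prefix='0' (no match yet)

Answer: 6 h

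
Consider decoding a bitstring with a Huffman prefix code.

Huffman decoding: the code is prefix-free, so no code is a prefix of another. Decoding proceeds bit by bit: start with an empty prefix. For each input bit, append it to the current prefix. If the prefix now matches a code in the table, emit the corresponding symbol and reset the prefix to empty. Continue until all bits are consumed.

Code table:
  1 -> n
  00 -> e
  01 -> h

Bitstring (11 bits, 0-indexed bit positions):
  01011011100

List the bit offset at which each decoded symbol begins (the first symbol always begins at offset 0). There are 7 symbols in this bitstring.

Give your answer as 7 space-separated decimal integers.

Bit 0: prefix='0' (no match yet)
Bit 1: prefix='01' -> emit 'h', reset
Bit 2: prefix='0' (no match yet)
Bit 3: prefix='01' -> emit 'h', reset
Bit 4: prefix='1' -> emit 'n', reset
Bit 5: prefix='0' (no match yet)
Bit 6: prefix='01' -> emit 'h', reset
Bit 7: prefix='1' -> emit 'n', reset
Bit 8: prefix='1' -> emit 'n', reset
Bit 9: prefix='0' (no match yet)
Bit 10: prefix='00' -> emit 'e', reset

Answer: 0 2 4 5 7 8 9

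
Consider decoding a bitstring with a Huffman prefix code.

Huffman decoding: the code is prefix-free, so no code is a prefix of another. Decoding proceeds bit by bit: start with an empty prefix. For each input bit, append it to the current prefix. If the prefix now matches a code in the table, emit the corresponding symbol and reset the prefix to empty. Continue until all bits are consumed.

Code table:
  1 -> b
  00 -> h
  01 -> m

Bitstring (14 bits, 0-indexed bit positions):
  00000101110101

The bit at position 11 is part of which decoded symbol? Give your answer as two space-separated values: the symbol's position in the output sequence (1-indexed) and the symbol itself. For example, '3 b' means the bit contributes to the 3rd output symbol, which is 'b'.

Bit 0: prefix='0' (no match yet)
Bit 1: prefix='00' -> emit 'h', reset
Bit 2: prefix='0' (no match yet)
Bit 3: prefix='00' -> emit 'h', reset
Bit 4: prefix='0' (no match yet)
Bit 5: prefix='01' -> emit 'm', reset
Bit 6: prefix='0' (no match yet)
Bit 7: prefix='01' -> emit 'm', reset
Bit 8: prefix='1' -> emit 'b', reset
Bit 9: prefix='1' -> emit 'b', reset
Bit 10: prefix='0' (no match yet)
Bit 11: prefix='01' -> emit 'm', reset
Bit 12: prefix='0' (no match yet)
Bit 13: prefix='01' -> emit 'm', reset

Answer: 7 m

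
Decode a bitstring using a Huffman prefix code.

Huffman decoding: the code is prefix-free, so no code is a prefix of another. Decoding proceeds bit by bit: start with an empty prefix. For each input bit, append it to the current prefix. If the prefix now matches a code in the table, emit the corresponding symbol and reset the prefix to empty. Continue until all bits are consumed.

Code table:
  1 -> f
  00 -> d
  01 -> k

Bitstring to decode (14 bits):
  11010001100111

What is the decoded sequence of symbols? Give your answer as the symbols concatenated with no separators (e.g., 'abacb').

Bit 0: prefix='1' -> emit 'f', reset
Bit 1: prefix='1' -> emit 'f', reset
Bit 2: prefix='0' (no match yet)
Bit 3: prefix='01' -> emit 'k', reset
Bit 4: prefix='0' (no match yet)
Bit 5: prefix='00' -> emit 'd', reset
Bit 6: prefix='0' (no match yet)
Bit 7: prefix='01' -> emit 'k', reset
Bit 8: prefix='1' -> emit 'f', reset
Bit 9: prefix='0' (no match yet)
Bit 10: prefix='00' -> emit 'd', reset
Bit 11: prefix='1' -> emit 'f', reset
Bit 12: prefix='1' -> emit 'f', reset
Bit 13: prefix='1' -> emit 'f', reset

Answer: ffkdkfdfff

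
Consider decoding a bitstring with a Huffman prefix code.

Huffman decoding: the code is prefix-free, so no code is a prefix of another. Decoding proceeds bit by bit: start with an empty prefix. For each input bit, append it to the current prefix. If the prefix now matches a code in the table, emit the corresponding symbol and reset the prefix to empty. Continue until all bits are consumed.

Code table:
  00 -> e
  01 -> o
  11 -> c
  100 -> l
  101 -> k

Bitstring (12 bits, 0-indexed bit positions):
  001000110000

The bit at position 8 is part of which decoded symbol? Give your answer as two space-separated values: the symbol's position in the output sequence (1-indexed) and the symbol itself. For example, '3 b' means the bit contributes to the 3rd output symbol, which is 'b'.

Bit 0: prefix='0' (no match yet)
Bit 1: prefix='00' -> emit 'e', reset
Bit 2: prefix='1' (no match yet)
Bit 3: prefix='10' (no match yet)
Bit 4: prefix='100' -> emit 'l', reset
Bit 5: prefix='0' (no match yet)
Bit 6: prefix='01' -> emit 'o', reset
Bit 7: prefix='1' (no match yet)
Bit 8: prefix='10' (no match yet)
Bit 9: prefix='100' -> emit 'l', reset
Bit 10: prefix='0' (no match yet)
Bit 11: prefix='00' -> emit 'e', reset

Answer: 4 l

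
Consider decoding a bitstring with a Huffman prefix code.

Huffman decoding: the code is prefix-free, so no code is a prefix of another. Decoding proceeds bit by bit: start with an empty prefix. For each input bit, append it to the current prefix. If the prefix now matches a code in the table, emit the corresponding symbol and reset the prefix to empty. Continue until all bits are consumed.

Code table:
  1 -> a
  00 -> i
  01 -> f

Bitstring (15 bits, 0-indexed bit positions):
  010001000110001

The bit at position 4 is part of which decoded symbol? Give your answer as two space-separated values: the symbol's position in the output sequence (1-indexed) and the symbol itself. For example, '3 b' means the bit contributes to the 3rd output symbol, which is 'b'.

Answer: 3 f

Derivation:
Bit 0: prefix='0' (no match yet)
Bit 1: prefix='01' -> emit 'f', reset
Bit 2: prefix='0' (no match yet)
Bit 3: prefix='00' -> emit 'i', reset
Bit 4: prefix='0' (no match yet)
Bit 5: prefix='01' -> emit 'f', reset
Bit 6: prefix='0' (no match yet)
Bit 7: prefix='00' -> emit 'i', reset
Bit 8: prefix='0' (no match yet)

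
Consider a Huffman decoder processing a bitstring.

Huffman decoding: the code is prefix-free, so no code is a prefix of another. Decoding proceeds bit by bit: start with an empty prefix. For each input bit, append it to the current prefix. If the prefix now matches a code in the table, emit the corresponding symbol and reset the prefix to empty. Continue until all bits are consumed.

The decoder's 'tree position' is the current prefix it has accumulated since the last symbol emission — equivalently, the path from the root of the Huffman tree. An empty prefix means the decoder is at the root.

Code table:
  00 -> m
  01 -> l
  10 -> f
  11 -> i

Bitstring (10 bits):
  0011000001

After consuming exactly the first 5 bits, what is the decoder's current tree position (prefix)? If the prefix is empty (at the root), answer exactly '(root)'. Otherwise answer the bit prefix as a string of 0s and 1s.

Bit 0: prefix='0' (no match yet)
Bit 1: prefix='00' -> emit 'm', reset
Bit 2: prefix='1' (no match yet)
Bit 3: prefix='11' -> emit 'i', reset
Bit 4: prefix='0' (no match yet)

Answer: 0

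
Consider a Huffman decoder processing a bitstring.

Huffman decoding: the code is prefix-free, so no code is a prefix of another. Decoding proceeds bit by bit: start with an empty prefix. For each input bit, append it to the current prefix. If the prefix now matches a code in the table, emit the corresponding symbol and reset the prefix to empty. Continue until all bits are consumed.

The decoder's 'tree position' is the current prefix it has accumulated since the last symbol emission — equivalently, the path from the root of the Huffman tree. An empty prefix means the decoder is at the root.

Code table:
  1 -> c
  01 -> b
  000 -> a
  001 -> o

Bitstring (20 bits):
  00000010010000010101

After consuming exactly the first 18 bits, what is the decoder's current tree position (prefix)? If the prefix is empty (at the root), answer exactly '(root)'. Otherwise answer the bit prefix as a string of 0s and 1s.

Bit 0: prefix='0' (no match yet)
Bit 1: prefix='00' (no match yet)
Bit 2: prefix='000' -> emit 'a', reset
Bit 3: prefix='0' (no match yet)
Bit 4: prefix='00' (no match yet)
Bit 5: prefix='000' -> emit 'a', reset
Bit 6: prefix='1' -> emit 'c', reset
Bit 7: prefix='0' (no match yet)
Bit 8: prefix='00' (no match yet)
Bit 9: prefix='001' -> emit 'o', reset
Bit 10: prefix='0' (no match yet)
Bit 11: prefix='00' (no match yet)
Bit 12: prefix='000' -> emit 'a', reset
Bit 13: prefix='0' (no match yet)
Bit 14: prefix='00' (no match yet)
Bit 15: prefix='001' -> emit 'o', reset
Bit 16: prefix='0' (no match yet)
Bit 17: prefix='01' -> emit 'b', reset

Answer: (root)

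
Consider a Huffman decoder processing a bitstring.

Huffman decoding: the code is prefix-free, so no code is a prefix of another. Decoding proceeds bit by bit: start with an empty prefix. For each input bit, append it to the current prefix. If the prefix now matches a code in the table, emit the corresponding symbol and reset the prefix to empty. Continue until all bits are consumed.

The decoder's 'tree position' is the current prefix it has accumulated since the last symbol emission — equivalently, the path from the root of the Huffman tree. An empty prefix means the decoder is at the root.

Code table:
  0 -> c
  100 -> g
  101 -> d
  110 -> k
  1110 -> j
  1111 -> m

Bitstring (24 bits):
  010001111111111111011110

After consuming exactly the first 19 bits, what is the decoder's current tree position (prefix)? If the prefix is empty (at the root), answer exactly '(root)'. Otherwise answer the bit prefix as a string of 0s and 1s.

Answer: 10

Derivation:
Bit 0: prefix='0' -> emit 'c', reset
Bit 1: prefix='1' (no match yet)
Bit 2: prefix='10' (no match yet)
Bit 3: prefix='100' -> emit 'g', reset
Bit 4: prefix='0' -> emit 'c', reset
Bit 5: prefix='1' (no match yet)
Bit 6: prefix='11' (no match yet)
Bit 7: prefix='111' (no match yet)
Bit 8: prefix='1111' -> emit 'm', reset
Bit 9: prefix='1' (no match yet)
Bit 10: prefix='11' (no match yet)
Bit 11: prefix='111' (no match yet)
Bit 12: prefix='1111' -> emit 'm', reset
Bit 13: prefix='1' (no match yet)
Bit 14: prefix='11' (no match yet)
Bit 15: prefix='111' (no match yet)
Bit 16: prefix='1111' -> emit 'm', reset
Bit 17: prefix='1' (no match yet)
Bit 18: prefix='10' (no match yet)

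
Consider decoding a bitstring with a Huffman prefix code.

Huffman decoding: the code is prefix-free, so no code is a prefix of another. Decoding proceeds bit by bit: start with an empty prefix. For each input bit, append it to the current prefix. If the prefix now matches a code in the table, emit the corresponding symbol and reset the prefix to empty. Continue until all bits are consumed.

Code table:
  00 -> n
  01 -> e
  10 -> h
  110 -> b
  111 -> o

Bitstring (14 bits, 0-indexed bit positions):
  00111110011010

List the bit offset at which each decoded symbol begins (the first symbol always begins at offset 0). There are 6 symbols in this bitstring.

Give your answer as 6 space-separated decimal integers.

Bit 0: prefix='0' (no match yet)
Bit 1: prefix='00' -> emit 'n', reset
Bit 2: prefix='1' (no match yet)
Bit 3: prefix='11' (no match yet)
Bit 4: prefix='111' -> emit 'o', reset
Bit 5: prefix='1' (no match yet)
Bit 6: prefix='11' (no match yet)
Bit 7: prefix='110' -> emit 'b', reset
Bit 8: prefix='0' (no match yet)
Bit 9: prefix='01' -> emit 'e', reset
Bit 10: prefix='1' (no match yet)
Bit 11: prefix='10' -> emit 'h', reset
Bit 12: prefix='1' (no match yet)
Bit 13: prefix='10' -> emit 'h', reset

Answer: 0 2 5 8 10 12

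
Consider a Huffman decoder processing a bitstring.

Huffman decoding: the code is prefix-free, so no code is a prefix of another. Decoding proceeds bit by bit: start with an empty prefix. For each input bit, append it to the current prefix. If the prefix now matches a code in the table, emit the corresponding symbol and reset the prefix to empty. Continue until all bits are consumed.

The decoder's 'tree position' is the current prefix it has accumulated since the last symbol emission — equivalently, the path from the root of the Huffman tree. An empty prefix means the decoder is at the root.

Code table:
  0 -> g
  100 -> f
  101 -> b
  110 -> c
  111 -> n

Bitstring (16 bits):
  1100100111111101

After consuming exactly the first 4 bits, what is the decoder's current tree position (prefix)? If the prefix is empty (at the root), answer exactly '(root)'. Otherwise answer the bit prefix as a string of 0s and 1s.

Bit 0: prefix='1' (no match yet)
Bit 1: prefix='11' (no match yet)
Bit 2: prefix='110' -> emit 'c', reset
Bit 3: prefix='0' -> emit 'g', reset

Answer: (root)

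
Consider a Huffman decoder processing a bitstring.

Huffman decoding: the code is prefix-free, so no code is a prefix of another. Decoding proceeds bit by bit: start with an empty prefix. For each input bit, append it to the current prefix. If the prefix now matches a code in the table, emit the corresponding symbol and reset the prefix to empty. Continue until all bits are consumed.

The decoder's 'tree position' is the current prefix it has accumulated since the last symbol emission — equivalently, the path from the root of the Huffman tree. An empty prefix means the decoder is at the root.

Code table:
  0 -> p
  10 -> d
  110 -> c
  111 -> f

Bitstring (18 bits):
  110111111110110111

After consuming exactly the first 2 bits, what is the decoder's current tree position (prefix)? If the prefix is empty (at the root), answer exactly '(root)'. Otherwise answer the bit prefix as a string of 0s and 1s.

Answer: 11

Derivation:
Bit 0: prefix='1' (no match yet)
Bit 1: prefix='11' (no match yet)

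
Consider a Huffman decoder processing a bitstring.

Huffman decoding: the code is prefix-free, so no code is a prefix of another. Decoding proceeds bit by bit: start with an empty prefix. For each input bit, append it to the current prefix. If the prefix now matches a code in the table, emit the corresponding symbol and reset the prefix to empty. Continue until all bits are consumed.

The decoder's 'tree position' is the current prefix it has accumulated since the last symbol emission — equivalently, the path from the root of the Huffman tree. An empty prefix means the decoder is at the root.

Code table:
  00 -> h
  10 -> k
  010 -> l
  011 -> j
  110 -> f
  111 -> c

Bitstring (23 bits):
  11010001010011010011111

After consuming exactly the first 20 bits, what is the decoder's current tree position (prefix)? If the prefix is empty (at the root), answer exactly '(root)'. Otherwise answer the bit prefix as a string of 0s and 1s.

Bit 0: prefix='1' (no match yet)
Bit 1: prefix='11' (no match yet)
Bit 2: prefix='110' -> emit 'f', reset
Bit 3: prefix='1' (no match yet)
Bit 4: prefix='10' -> emit 'k', reset
Bit 5: prefix='0' (no match yet)
Bit 6: prefix='00' -> emit 'h', reset
Bit 7: prefix='1' (no match yet)
Bit 8: prefix='10' -> emit 'k', reset
Bit 9: prefix='1' (no match yet)
Bit 10: prefix='10' -> emit 'k', reset
Bit 11: prefix='0' (no match yet)
Bit 12: prefix='01' (no match yet)
Bit 13: prefix='011' -> emit 'j', reset
Bit 14: prefix='0' (no match yet)
Bit 15: prefix='01' (no match yet)
Bit 16: prefix='010' -> emit 'l', reset
Bit 17: prefix='0' (no match yet)
Bit 18: prefix='01' (no match yet)
Bit 19: prefix='011' -> emit 'j', reset

Answer: (root)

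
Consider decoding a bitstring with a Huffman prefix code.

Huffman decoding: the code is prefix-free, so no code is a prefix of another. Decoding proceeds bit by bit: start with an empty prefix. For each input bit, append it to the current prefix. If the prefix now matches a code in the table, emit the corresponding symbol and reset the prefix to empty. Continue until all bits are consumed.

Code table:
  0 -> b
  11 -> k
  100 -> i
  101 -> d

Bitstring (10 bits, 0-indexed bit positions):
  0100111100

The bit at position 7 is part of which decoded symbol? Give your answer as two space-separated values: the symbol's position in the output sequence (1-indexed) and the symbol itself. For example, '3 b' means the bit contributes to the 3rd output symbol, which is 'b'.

Answer: 4 k

Derivation:
Bit 0: prefix='0' -> emit 'b', reset
Bit 1: prefix='1' (no match yet)
Bit 2: prefix='10' (no match yet)
Bit 3: prefix='100' -> emit 'i', reset
Bit 4: prefix='1' (no match yet)
Bit 5: prefix='11' -> emit 'k', reset
Bit 6: prefix='1' (no match yet)
Bit 7: prefix='11' -> emit 'k', reset
Bit 8: prefix='0' -> emit 'b', reset
Bit 9: prefix='0' -> emit 'b', reset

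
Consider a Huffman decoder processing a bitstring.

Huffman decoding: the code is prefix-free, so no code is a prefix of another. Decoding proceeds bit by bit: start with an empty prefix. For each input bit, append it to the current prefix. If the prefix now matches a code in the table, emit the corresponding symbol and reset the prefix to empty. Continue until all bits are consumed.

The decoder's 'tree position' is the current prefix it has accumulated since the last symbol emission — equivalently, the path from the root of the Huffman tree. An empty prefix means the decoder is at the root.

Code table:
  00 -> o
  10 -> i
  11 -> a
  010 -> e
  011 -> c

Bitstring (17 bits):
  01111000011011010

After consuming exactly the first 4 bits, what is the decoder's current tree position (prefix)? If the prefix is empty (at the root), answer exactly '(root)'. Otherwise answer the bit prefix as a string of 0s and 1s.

Bit 0: prefix='0' (no match yet)
Bit 1: prefix='01' (no match yet)
Bit 2: prefix='011' -> emit 'c', reset
Bit 3: prefix='1' (no match yet)

Answer: 1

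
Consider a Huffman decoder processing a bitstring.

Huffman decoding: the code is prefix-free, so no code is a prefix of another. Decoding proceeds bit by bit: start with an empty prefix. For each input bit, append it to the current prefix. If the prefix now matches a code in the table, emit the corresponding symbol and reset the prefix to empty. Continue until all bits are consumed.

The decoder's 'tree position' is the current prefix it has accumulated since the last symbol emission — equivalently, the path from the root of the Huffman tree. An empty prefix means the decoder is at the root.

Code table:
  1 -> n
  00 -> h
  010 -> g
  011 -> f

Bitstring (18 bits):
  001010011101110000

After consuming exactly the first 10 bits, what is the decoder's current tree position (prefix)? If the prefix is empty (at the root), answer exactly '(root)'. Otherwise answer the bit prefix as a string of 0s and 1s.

Answer: (root)

Derivation:
Bit 0: prefix='0' (no match yet)
Bit 1: prefix='00' -> emit 'h', reset
Bit 2: prefix='1' -> emit 'n', reset
Bit 3: prefix='0' (no match yet)
Bit 4: prefix='01' (no match yet)
Bit 5: prefix='010' -> emit 'g', reset
Bit 6: prefix='0' (no match yet)
Bit 7: prefix='01' (no match yet)
Bit 8: prefix='011' -> emit 'f', reset
Bit 9: prefix='1' -> emit 'n', reset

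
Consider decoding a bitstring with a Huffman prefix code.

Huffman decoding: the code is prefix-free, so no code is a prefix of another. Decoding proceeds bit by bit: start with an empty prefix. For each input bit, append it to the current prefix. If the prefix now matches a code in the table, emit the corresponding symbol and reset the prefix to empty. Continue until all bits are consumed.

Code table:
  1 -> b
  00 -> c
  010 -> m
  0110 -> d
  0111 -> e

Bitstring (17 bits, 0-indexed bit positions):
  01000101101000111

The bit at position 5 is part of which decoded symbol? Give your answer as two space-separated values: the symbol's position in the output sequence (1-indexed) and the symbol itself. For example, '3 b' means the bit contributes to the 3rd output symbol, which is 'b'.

Answer: 3 b

Derivation:
Bit 0: prefix='0' (no match yet)
Bit 1: prefix='01' (no match yet)
Bit 2: prefix='010' -> emit 'm', reset
Bit 3: prefix='0' (no match yet)
Bit 4: prefix='00' -> emit 'c', reset
Bit 5: prefix='1' -> emit 'b', reset
Bit 6: prefix='0' (no match yet)
Bit 7: prefix='01' (no match yet)
Bit 8: prefix='011' (no match yet)
Bit 9: prefix='0110' -> emit 'd', reset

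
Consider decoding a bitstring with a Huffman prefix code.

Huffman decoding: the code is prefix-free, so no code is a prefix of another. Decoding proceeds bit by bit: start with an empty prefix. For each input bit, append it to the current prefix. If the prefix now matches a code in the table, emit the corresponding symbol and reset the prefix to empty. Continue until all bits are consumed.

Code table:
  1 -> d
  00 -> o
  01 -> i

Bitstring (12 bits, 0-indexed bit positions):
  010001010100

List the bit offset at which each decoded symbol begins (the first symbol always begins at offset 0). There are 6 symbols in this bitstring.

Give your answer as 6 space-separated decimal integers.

Bit 0: prefix='0' (no match yet)
Bit 1: prefix='01' -> emit 'i', reset
Bit 2: prefix='0' (no match yet)
Bit 3: prefix='00' -> emit 'o', reset
Bit 4: prefix='0' (no match yet)
Bit 5: prefix='01' -> emit 'i', reset
Bit 6: prefix='0' (no match yet)
Bit 7: prefix='01' -> emit 'i', reset
Bit 8: prefix='0' (no match yet)
Bit 9: prefix='01' -> emit 'i', reset
Bit 10: prefix='0' (no match yet)
Bit 11: prefix='00' -> emit 'o', reset

Answer: 0 2 4 6 8 10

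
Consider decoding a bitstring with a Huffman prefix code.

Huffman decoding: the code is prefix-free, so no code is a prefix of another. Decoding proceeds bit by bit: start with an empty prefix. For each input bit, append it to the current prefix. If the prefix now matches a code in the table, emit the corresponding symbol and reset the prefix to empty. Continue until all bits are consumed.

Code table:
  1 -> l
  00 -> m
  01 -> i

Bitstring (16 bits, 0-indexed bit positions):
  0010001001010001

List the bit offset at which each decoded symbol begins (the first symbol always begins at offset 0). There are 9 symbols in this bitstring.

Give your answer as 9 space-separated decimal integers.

Bit 0: prefix='0' (no match yet)
Bit 1: prefix='00' -> emit 'm', reset
Bit 2: prefix='1' -> emit 'l', reset
Bit 3: prefix='0' (no match yet)
Bit 4: prefix='00' -> emit 'm', reset
Bit 5: prefix='0' (no match yet)
Bit 6: prefix='01' -> emit 'i', reset
Bit 7: prefix='0' (no match yet)
Bit 8: prefix='00' -> emit 'm', reset
Bit 9: prefix='1' -> emit 'l', reset
Bit 10: prefix='0' (no match yet)
Bit 11: prefix='01' -> emit 'i', reset
Bit 12: prefix='0' (no match yet)
Bit 13: prefix='00' -> emit 'm', reset
Bit 14: prefix='0' (no match yet)
Bit 15: prefix='01' -> emit 'i', reset

Answer: 0 2 3 5 7 9 10 12 14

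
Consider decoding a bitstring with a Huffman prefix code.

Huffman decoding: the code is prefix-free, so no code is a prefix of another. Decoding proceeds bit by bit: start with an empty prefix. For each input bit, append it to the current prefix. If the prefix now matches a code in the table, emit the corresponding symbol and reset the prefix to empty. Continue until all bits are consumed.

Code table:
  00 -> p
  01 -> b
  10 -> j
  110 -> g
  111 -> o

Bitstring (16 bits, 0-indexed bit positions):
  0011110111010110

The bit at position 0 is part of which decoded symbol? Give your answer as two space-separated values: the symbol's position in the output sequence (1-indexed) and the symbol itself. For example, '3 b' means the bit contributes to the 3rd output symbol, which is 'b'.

Bit 0: prefix='0' (no match yet)
Bit 1: prefix='00' -> emit 'p', reset
Bit 2: prefix='1' (no match yet)
Bit 3: prefix='11' (no match yet)
Bit 4: prefix='111' -> emit 'o', reset

Answer: 1 p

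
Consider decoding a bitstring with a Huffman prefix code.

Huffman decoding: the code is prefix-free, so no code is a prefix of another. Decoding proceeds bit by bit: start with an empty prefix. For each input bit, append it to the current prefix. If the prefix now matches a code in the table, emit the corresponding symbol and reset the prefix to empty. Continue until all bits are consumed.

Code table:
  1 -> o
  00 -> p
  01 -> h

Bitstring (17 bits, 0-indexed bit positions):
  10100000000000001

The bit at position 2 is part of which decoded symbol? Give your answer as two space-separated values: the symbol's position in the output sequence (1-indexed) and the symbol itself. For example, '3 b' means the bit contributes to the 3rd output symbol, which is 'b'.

Answer: 2 h

Derivation:
Bit 0: prefix='1' -> emit 'o', reset
Bit 1: prefix='0' (no match yet)
Bit 2: prefix='01' -> emit 'h', reset
Bit 3: prefix='0' (no match yet)
Bit 4: prefix='00' -> emit 'p', reset
Bit 5: prefix='0' (no match yet)
Bit 6: prefix='00' -> emit 'p', reset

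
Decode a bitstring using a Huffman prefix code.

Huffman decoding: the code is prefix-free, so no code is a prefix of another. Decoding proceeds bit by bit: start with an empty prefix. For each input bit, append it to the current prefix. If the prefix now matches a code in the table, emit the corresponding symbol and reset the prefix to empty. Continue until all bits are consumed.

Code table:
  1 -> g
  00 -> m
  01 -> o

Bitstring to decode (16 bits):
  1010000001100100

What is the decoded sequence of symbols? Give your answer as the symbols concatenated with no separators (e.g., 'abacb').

Bit 0: prefix='1' -> emit 'g', reset
Bit 1: prefix='0' (no match yet)
Bit 2: prefix='01' -> emit 'o', reset
Bit 3: prefix='0' (no match yet)
Bit 4: prefix='00' -> emit 'm', reset
Bit 5: prefix='0' (no match yet)
Bit 6: prefix='00' -> emit 'm', reset
Bit 7: prefix='0' (no match yet)
Bit 8: prefix='00' -> emit 'm', reset
Bit 9: prefix='1' -> emit 'g', reset
Bit 10: prefix='1' -> emit 'g', reset
Bit 11: prefix='0' (no match yet)
Bit 12: prefix='00' -> emit 'm', reset
Bit 13: prefix='1' -> emit 'g', reset
Bit 14: prefix='0' (no match yet)
Bit 15: prefix='00' -> emit 'm', reset

Answer: gommmggmgm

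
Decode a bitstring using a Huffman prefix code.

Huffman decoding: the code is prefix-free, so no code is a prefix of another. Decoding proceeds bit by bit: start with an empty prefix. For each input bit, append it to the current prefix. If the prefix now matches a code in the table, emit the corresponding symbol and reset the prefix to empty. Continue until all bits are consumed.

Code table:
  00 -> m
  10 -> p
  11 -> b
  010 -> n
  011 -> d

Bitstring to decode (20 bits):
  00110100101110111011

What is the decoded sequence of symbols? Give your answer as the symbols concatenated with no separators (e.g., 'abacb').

Answer: mbnnbpbpb

Derivation:
Bit 0: prefix='0' (no match yet)
Bit 1: prefix='00' -> emit 'm', reset
Bit 2: prefix='1' (no match yet)
Bit 3: prefix='11' -> emit 'b', reset
Bit 4: prefix='0' (no match yet)
Bit 5: prefix='01' (no match yet)
Bit 6: prefix='010' -> emit 'n', reset
Bit 7: prefix='0' (no match yet)
Bit 8: prefix='01' (no match yet)
Bit 9: prefix='010' -> emit 'n', reset
Bit 10: prefix='1' (no match yet)
Bit 11: prefix='11' -> emit 'b', reset
Bit 12: prefix='1' (no match yet)
Bit 13: prefix='10' -> emit 'p', reset
Bit 14: prefix='1' (no match yet)
Bit 15: prefix='11' -> emit 'b', reset
Bit 16: prefix='1' (no match yet)
Bit 17: prefix='10' -> emit 'p', reset
Bit 18: prefix='1' (no match yet)
Bit 19: prefix='11' -> emit 'b', reset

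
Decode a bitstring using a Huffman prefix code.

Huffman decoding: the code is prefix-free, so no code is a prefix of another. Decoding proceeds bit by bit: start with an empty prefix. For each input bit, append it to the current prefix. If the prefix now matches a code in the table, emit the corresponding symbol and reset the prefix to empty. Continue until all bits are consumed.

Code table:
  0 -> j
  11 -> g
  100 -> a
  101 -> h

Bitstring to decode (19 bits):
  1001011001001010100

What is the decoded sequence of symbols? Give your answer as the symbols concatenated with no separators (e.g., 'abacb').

Bit 0: prefix='1' (no match yet)
Bit 1: prefix='10' (no match yet)
Bit 2: prefix='100' -> emit 'a', reset
Bit 3: prefix='1' (no match yet)
Bit 4: prefix='10' (no match yet)
Bit 5: prefix='101' -> emit 'h', reset
Bit 6: prefix='1' (no match yet)
Bit 7: prefix='10' (no match yet)
Bit 8: prefix='100' -> emit 'a', reset
Bit 9: prefix='1' (no match yet)
Bit 10: prefix='10' (no match yet)
Bit 11: prefix='100' -> emit 'a', reset
Bit 12: prefix='1' (no match yet)
Bit 13: prefix='10' (no match yet)
Bit 14: prefix='101' -> emit 'h', reset
Bit 15: prefix='0' -> emit 'j', reset
Bit 16: prefix='1' (no match yet)
Bit 17: prefix='10' (no match yet)
Bit 18: prefix='100' -> emit 'a', reset

Answer: ahaahja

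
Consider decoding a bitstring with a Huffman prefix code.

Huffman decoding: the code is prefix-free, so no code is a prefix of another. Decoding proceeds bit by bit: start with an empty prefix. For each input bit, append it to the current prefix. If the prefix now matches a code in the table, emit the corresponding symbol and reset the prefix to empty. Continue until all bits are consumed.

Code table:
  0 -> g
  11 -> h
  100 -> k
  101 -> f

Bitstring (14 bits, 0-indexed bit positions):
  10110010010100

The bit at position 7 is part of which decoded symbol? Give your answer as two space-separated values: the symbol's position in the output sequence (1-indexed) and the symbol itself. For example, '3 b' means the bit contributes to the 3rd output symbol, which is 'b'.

Bit 0: prefix='1' (no match yet)
Bit 1: prefix='10' (no match yet)
Bit 2: prefix='101' -> emit 'f', reset
Bit 3: prefix='1' (no match yet)
Bit 4: prefix='10' (no match yet)
Bit 5: prefix='100' -> emit 'k', reset
Bit 6: prefix='1' (no match yet)
Bit 7: prefix='10' (no match yet)
Bit 8: prefix='100' -> emit 'k', reset
Bit 9: prefix='1' (no match yet)
Bit 10: prefix='10' (no match yet)
Bit 11: prefix='101' -> emit 'f', reset

Answer: 3 k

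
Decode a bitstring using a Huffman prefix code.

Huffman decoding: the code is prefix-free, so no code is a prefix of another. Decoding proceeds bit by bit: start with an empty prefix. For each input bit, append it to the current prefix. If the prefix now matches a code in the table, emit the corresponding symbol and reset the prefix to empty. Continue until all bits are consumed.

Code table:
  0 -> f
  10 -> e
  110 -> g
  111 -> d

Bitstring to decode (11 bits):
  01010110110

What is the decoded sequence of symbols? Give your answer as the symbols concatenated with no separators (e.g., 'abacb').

Answer: feegg

Derivation:
Bit 0: prefix='0' -> emit 'f', reset
Bit 1: prefix='1' (no match yet)
Bit 2: prefix='10' -> emit 'e', reset
Bit 3: prefix='1' (no match yet)
Bit 4: prefix='10' -> emit 'e', reset
Bit 5: prefix='1' (no match yet)
Bit 6: prefix='11' (no match yet)
Bit 7: prefix='110' -> emit 'g', reset
Bit 8: prefix='1' (no match yet)
Bit 9: prefix='11' (no match yet)
Bit 10: prefix='110' -> emit 'g', reset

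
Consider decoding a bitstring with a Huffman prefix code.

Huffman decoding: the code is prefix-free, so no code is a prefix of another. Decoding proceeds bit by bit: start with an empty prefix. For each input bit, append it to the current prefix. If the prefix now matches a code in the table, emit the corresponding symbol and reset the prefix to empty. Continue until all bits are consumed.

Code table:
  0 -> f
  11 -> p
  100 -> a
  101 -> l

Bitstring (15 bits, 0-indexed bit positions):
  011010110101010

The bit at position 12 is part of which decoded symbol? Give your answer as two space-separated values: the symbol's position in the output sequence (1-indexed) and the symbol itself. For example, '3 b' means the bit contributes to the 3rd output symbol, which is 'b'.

Bit 0: prefix='0' -> emit 'f', reset
Bit 1: prefix='1' (no match yet)
Bit 2: prefix='11' -> emit 'p', reset
Bit 3: prefix='0' -> emit 'f', reset
Bit 4: prefix='1' (no match yet)
Bit 5: prefix='10' (no match yet)
Bit 6: prefix='101' -> emit 'l', reset
Bit 7: prefix='1' (no match yet)
Bit 8: prefix='10' (no match yet)
Bit 9: prefix='101' -> emit 'l', reset
Bit 10: prefix='0' -> emit 'f', reset
Bit 11: prefix='1' (no match yet)
Bit 12: prefix='10' (no match yet)
Bit 13: prefix='101' -> emit 'l', reset
Bit 14: prefix='0' -> emit 'f', reset

Answer: 7 l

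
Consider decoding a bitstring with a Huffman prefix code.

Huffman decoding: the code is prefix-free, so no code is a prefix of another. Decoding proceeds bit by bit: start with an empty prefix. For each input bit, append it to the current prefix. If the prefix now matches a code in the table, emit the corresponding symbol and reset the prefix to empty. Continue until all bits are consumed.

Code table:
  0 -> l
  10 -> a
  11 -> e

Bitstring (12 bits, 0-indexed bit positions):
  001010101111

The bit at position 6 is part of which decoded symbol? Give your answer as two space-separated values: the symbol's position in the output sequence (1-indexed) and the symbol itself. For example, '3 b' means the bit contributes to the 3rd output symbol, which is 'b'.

Answer: 5 a

Derivation:
Bit 0: prefix='0' -> emit 'l', reset
Bit 1: prefix='0' -> emit 'l', reset
Bit 2: prefix='1' (no match yet)
Bit 3: prefix='10' -> emit 'a', reset
Bit 4: prefix='1' (no match yet)
Bit 5: prefix='10' -> emit 'a', reset
Bit 6: prefix='1' (no match yet)
Bit 7: prefix='10' -> emit 'a', reset
Bit 8: prefix='1' (no match yet)
Bit 9: prefix='11' -> emit 'e', reset
Bit 10: prefix='1' (no match yet)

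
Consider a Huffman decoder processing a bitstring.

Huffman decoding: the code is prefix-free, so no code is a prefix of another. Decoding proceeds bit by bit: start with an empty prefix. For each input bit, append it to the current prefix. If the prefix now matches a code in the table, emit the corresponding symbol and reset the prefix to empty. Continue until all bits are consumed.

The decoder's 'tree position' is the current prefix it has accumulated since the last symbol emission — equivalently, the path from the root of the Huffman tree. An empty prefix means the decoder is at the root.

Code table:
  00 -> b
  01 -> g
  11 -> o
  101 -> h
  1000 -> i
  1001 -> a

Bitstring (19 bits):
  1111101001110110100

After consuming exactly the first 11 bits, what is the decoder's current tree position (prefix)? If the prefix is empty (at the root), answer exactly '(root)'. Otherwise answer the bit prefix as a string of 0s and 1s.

Bit 0: prefix='1' (no match yet)
Bit 1: prefix='11' -> emit 'o', reset
Bit 2: prefix='1' (no match yet)
Bit 3: prefix='11' -> emit 'o', reset
Bit 4: prefix='1' (no match yet)
Bit 5: prefix='10' (no match yet)
Bit 6: prefix='101' -> emit 'h', reset
Bit 7: prefix='0' (no match yet)
Bit 8: prefix='00' -> emit 'b', reset
Bit 9: prefix='1' (no match yet)
Bit 10: prefix='11' -> emit 'o', reset

Answer: (root)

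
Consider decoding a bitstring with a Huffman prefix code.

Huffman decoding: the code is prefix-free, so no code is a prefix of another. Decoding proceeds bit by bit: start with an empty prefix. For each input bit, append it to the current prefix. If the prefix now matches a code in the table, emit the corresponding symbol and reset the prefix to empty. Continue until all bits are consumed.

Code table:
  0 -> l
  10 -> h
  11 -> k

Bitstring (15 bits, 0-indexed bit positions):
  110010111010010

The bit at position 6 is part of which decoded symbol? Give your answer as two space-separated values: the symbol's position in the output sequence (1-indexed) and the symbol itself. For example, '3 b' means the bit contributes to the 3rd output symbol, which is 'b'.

Answer: 5 k

Derivation:
Bit 0: prefix='1' (no match yet)
Bit 1: prefix='11' -> emit 'k', reset
Bit 2: prefix='0' -> emit 'l', reset
Bit 3: prefix='0' -> emit 'l', reset
Bit 4: prefix='1' (no match yet)
Bit 5: prefix='10' -> emit 'h', reset
Bit 6: prefix='1' (no match yet)
Bit 7: prefix='11' -> emit 'k', reset
Bit 8: prefix='1' (no match yet)
Bit 9: prefix='10' -> emit 'h', reset
Bit 10: prefix='1' (no match yet)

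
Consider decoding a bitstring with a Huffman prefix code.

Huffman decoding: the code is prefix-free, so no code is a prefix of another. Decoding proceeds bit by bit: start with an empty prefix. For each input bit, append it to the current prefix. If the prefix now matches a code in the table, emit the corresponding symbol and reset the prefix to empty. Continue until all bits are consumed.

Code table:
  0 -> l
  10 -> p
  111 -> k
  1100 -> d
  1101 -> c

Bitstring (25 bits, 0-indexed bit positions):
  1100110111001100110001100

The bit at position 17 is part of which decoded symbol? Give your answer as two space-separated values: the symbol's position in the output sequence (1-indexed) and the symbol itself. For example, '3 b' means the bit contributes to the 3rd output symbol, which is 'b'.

Bit 0: prefix='1' (no match yet)
Bit 1: prefix='11' (no match yet)
Bit 2: prefix='110' (no match yet)
Bit 3: prefix='1100' -> emit 'd', reset
Bit 4: prefix='1' (no match yet)
Bit 5: prefix='11' (no match yet)
Bit 6: prefix='110' (no match yet)
Bit 7: prefix='1101' -> emit 'c', reset
Bit 8: prefix='1' (no match yet)
Bit 9: prefix='11' (no match yet)
Bit 10: prefix='110' (no match yet)
Bit 11: prefix='1100' -> emit 'd', reset
Bit 12: prefix='1' (no match yet)
Bit 13: prefix='11' (no match yet)
Bit 14: prefix='110' (no match yet)
Bit 15: prefix='1100' -> emit 'd', reset
Bit 16: prefix='1' (no match yet)
Bit 17: prefix='11' (no match yet)
Bit 18: prefix='110' (no match yet)
Bit 19: prefix='1100' -> emit 'd', reset
Bit 20: prefix='0' -> emit 'l', reset
Bit 21: prefix='1' (no match yet)

Answer: 5 d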